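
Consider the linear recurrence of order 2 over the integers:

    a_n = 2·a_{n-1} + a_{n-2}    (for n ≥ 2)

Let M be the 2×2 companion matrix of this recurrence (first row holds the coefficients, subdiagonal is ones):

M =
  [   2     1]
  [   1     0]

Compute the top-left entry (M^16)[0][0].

1136689

(M^16)[0][0] is the top entry after applying M 16 times to the unit state (1, 0). Equivalently it is h_{17} for the auxiliary sequence (h_n) obeying the same recurrence with h_1 = 1 and h_i = 0 for 0 ≤ i < 1:
h_2 = 2·1 + 1·0 = 2
h_3 = 2·2 + 1·1 = 5
h_4 = 2·5 + 1·2 = 12
h_5 = 2·12 + 1·5 = 29
h_6 = 2·29 + 1·12 = 70
h_7 = 2·70 + 1·29 = 169
h_8 = 2·169 + 1·70 = 408
h_9 = 2·408 + 1·169 = 985
h_10 = 2·985 + 1·408 = 2378
h_11 = 2·2378 + 1·985 = 5741
h_12 = 2·5741 + 1·2378 = 13860
h_13 = 2·13860 + 1·5741 = 33461
h_14 = 2·33461 + 1·13860 = 80782
h_15 = 2·80782 + 1·33461 = 195025
h_16 = 2·195025 + 1·80782 = 470832
h_17 = 2·470832 + 1·195025 = 1136689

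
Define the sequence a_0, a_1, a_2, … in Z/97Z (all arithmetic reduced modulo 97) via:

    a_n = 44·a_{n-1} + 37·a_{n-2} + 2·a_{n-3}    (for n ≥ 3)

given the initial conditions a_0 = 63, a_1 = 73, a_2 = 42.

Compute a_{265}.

a_3 = 44·42 + 37·73 + 2·63 = 19
a_4 = 44·19 + 37·42 + 2·73 = 14
a_5 = 44·14 + 37·19 + 2·42 = 45
a_6 = 44·45 + 37·14 + 2·19 = 14
a_7 = 44·14 + 37·45 + 2·14 = 78
a_8 = 44·78 + 37·14 + 2·45 = 63
Continuing the recurrence:
  a_9 = 60;  a_10 = 83;  a_11 = 81;  a_12 = 62;  a_13 = 71;  a_14 = 51
  a_15 = 48;  a_16 = 67;  a_17 = 73;  a_18 = 64;  a_19 = 25;  a_20 = 25
  a_21 = 19;  a_22 = 65;  a_23 = 24;  a_24 = 7;  a_25 = 65;  a_26 = 63
  a_27 = 50;  a_28 = 5;  a_29 = 62;  a_30 = 6;  a_31 = 46;  a_32 = 42
  a_33 = 70;  a_34 = 70;  a_35 = 31;  a_36 = 20;  a_37 = 33;  a_38 = 23
  a_39 = 42;  a_40 = 49;  a_41 = 70;  a_42 = 30;  a_43 = 31;  a_44 = 92
  a_45 = 17;  a_46 = 43;  a_47 = 86;  a_48 = 74;  a_49 = 25;  a_50 = 33
  a_51 = 3;  a_52 = 45;  a_53 = 23;  a_54 = 64;  a_55 = 71;  a_56 = 9
  a_57 = 47;  a_58 = 21;  a_59 = 62;  a_60 = 10;  a_61 = 60;  a_62 = 30
  a_63 = 68;  a_64 = 51;  a_65 = 67;  a_66 = 24;  a_67 = 48;  a_68 = 30
  a_69 = 40;  a_70 = 56;  a_71 = 27;  a_72 = 42;  a_73 = 49;  a_74 = 78
  a_75 = 91;  a_76 = 4;  a_77 = 13;  a_78 = 29;  a_79 = 19;  a_80 = 92
  a_81 = 56;  a_82 = 86;  a_83 = 26;  a_84 = 73;  a_85 = 78;  a_86 = 74
  a_87 = 80;  a_88 = 12;  a_89 = 47;  a_90 = 53;  a_91 = 21;  a_92 = 69
  a_93 = 39;  a_94 = 43;  a_95 = 78;  a_96 = 57;  a_97 = 48;  a_98 = 12
  a_99 = 90;  a_100 = 38;  a_101 = 79;  a_102 = 18;  a_103 = 8;  a_104 = 12
  a_105 = 84;  a_106 = 82;  a_107 = 47;  a_108 = 32;  a_109 = 13;  a_110 = 7
  a_111 = 77;  a_112 = 84;  a_113 = 60;  a_114 = 82;  a_115 = 79;  a_116 = 34
  a_117 = 24;  a_118 = 47;  a_119 = 17;  a_120 = 13;  a_121 = 34;  a_122 = 71
  a_123 = 43;  a_124 = 28;  a_125 = 55;  a_126 = 50;  a_127 = 23;  a_128 = 62
  a_129 = 90;  a_130 = 92;  a_131 = 33;  a_132 = 89;  a_133 = 83;  a_134 = 27
  a_135 = 72;  a_136 = 65;  a_137 = 49;  a_138 = 49;  a_139 = 25;  a_140 = 4
  a_141 = 35;  a_142 = 89;  a_143 = 78;  a_144 = 5;  a_145 = 83;  a_146 = 16
  a_147 = 2;  a_148 = 70;  a_149 = 82;  a_150 = 91;  a_151 = 0;  a_152 = 39
  a_153 = 55;  a_154 = 80;  a_155 = 7;  a_156 = 80;  a_157 = 59;  a_158 = 41
  a_159 = 73;  a_160 = 94;  a_161 = 32;  a_162 = 85;  a_163 = 68;  a_164 = 90
  a_165 = 50;  a_166 = 40;  a_167 = 7;  a_168 = 45;  a_169 = 88;  a_170 = 22
  a_171 = 46;  a_172 = 7;  a_173 = 17;  a_174 = 32;  a_175 = 14;  a_176 = 88
  a_177 = 89;  a_178 = 22;  a_179 = 72;  a_180 = 86;  a_181 = 90;  a_182 = 11
  a_183 = 9;  a_184 = 13;  a_185 = 54;  a_186 = 62;  a_187 = 96;  a_188 = 30
  a_189 = 49;  a_190 = 63;  a_191 = 86;  a_192 = 5;  a_193 = 36;  a_194 = 1
  a_195 = 28;  a_196 = 80;  a_197 = 96;  a_198 = 62;  a_199 = 38;  a_200 = 84
  a_201 = 85;  a_202 = 37;  a_203 = 91;  a_204 = 14;  a_205 = 80;  a_206 = 49
  a_207 = 3;  a_208 = 68;  a_209 = 0;  a_210 = 0;  a_211 = 39;  a_212 = 67
  a_213 = 26;  a_214 = 15;  a_215 = 10;  a_216 = 77;  a_217 = 5;  a_218 = 82
  a_219 = 67;  a_220 = 75;  a_221 = 26;  a_222 = 76;  a_223 = 91;  a_224 = 78
  a_225 = 64;  a_226 = 64;  a_227 = 5;  a_228 = 0;  a_229 = 22;  a_230 = 8
  a_231 = 2;  a_232 = 40;  a_233 = 7;  a_234 = 46;  a_235 = 35;  a_236 = 55
  a_237 = 24;  a_238 = 57;  a_239 = 14;  a_240 = 57;  a_241 = 36;  a_242 = 35
  a_243 = 76;  a_244 = 55;  a_245 = 64;  a_246 = 56;  a_247 = 92;  a_248 = 40
  a_249 = 38;  a_250 = 38;  a_251 = 54;  a_252 = 75;  a_253 = 39;  a_254 = 40
  a_255 = 55;  a_256 = 1;  a_257 = 25;  a_258 = 83;  a_259 = 20;  a_260 = 24
  a_261 = 22;  a_262 = 53;  a_263 = 90
a_264 = 44·90 + 37·53 + 2·22 = 48
a_265 = 44·48 + 37·90 + 2·53 = 19

19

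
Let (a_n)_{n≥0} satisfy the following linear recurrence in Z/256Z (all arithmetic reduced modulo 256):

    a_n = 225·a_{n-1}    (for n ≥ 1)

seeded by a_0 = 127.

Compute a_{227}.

a_1 = 225·127 = 159
a_2 = 225·159 = 191
a_3 = 225·191 = 223
a_4 = 225·223 = 255
a_5 = 225·255 = 31
a_6 = 225·31 = 63
a_7 = 225·63 = 95
a_8 = 225·95 = 127
(a_8) = (127) = (a_0), so the sequence has period 8.
227 ≡ 3 (mod 8), hence a_227 = a_3 = 223.

223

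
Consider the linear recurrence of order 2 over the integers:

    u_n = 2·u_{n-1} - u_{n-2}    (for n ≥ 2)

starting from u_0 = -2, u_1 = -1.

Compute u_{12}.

10

u_2 = 2·-1 + -1·-2 = 0
u_3 = 2·0 + -1·-1 = 1
u_4 = 2·1 + -1·0 = 2
u_5 = 2·2 + -1·1 = 3
u_6 = 2·3 + -1·2 = 4
u_7 = 2·4 + -1·3 = 5
u_8 = 2·5 + -1·4 = 6
u_9 = 2·6 + -1·5 = 7
u_10 = 2·7 + -1·6 = 8
u_11 = 2·8 + -1·7 = 9
u_12 = 2·9 + -1·8 = 10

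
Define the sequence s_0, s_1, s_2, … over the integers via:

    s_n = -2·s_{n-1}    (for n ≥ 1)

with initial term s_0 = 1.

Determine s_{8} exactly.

256

s_1 = -2·1 = -2
s_2 = -2·-2 = 4
s_3 = -2·4 = -8
s_4 = -2·-8 = 16
s_5 = -2·16 = -32
s_6 = -2·-32 = 64
s_7 = -2·64 = -128
s_8 = -2·-128 = 256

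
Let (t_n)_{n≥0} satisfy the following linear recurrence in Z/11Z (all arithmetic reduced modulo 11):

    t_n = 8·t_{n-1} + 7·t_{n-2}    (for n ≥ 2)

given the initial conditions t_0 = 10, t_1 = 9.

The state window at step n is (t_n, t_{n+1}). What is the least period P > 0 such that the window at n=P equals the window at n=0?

5

n=0: window = (10, 9)
n=1: window = (9, 10)
n=2: window = (10, 0)
n=3: window = (0, 4)
n=4: window = (4, 10)
n=5: window = (10, 9)
window at n=5 equals window at n=0 → period = 5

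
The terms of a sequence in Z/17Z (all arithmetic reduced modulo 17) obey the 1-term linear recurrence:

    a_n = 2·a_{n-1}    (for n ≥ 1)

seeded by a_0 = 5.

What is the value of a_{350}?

a_1 = 2·5 = 10
a_2 = 2·10 = 3
a_3 = 2·3 = 6
a_4 = 2·6 = 12
a_5 = 2·12 = 7
a_6 = 2·7 = 14
a_7 = 2·14 = 11
a_8 = 2·11 = 5
(a_8) = (5) = (a_0), so the sequence has period 8.
350 ≡ 6 (mod 8), hence a_350 = a_6 = 14.

14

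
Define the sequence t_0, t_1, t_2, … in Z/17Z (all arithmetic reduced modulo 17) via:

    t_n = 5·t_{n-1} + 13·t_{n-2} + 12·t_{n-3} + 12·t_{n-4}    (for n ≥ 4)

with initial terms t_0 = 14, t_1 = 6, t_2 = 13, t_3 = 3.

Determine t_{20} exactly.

t_4 = 5·3 + 13·13 + 12·6 + 12·14 = 16
t_5 = 5·16 + 13·3 + 12·13 + 12·6 = 7
t_6 = 5·7 + 13·16 + 12·3 + 12·13 = 10
t_7 = 5·10 + 13·7 + 12·16 + 12·3 = 12
t_8 = 5·12 + 13·10 + 12·7 + 12·16 = 7
t_9 = 5·7 + 13·12 + 12·10 + 12·7 = 4
t_10 = 5·4 + 13·7 + 12·12 + 12·10 = 1
t_11 = 5·1 + 13·4 + 12·7 + 12·12 = 13
t_12 = 5·13 + 13·1 + 12·4 + 12·7 = 6
t_13 = 5·6 + 13·13 + 12·1 + 12·4 = 4
t_14 = 5·4 + 13·6 + 12·13 + 12·1 = 11
t_15 = 5·11 + 13·4 + 12·6 + 12·13 = 12
t_16 = 5·12 + 13·11 + 12·4 + 12·6 = 0
t_17 = 5·0 + 13·12 + 12·11 + 12·4 = 13
t_18 = 5·13 + 13·0 + 12·12 + 12·11 = 1
t_19 = 5·1 + 13·13 + 12·0 + 12·12 = 12
t_20 = 5·12 + 13·1 + 12·13 + 12·0 = 8

8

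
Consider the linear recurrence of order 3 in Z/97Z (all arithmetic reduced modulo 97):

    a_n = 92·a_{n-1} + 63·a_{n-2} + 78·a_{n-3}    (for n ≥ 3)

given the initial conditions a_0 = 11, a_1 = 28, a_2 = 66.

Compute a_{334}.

a_3 = 92·66 + 63·28 + 78·11 = 61
a_4 = 92·61 + 63·66 + 78·28 = 23
a_5 = 92·23 + 63·61 + 78·66 = 49
a_6 = 92·49 + 63·23 + 78·61 = 45
a_7 = 92·45 + 63·49 + 78·23 = 0
a_8 = 92·0 + 63·45 + 78·49 = 61
Continuing the recurrence:
  a_9 = 4;  a_10 = 40;  a_11 = 57;  a_12 = 25;  a_13 = 87;  a_14 = 57
  a_15 = 65;  a_16 = 61;  a_17 = 88;  a_18 = 34;  a_19 = 44;  a_20 = 56
  a_21 = 3;  a_22 = 58;  a_23 = 96;  a_24 = 13;  a_25 = 31;  a_26 = 4
  a_27 = 37;  a_28 = 60;  a_29 = 15;  a_30 = 92;  a_31 = 24;  a_32 = 56
  a_33 = 66;  a_34 = 26;  a_35 = 54;  a_36 = 17;  a_37 = 10;  a_38 = 92
  a_39 = 41;  a_40 = 66;  a_41 = 20;  a_42 = 78;  a_43 = 4;  a_44 = 52
  a_45 = 62;  a_46 = 77;  a_47 = 11;  a_48 = 29;  a_49 = 55;  a_50 = 82
  a_51 = 79;  a_52 = 40;  a_53 = 18;  a_54 = 56;  a_55 = 94;  a_56 = 0
  a_57 = 8;  a_58 = 17;  a_59 = 31;  a_60 = 85;  a_61 = 41;  a_62 = 2
  a_63 = 85;  a_64 = 86;  a_65 = 37;  a_66 = 29;  a_67 = 67;  a_68 = 13
  a_69 = 16;  a_70 = 48;  a_71 = 36;  a_72 = 18;  a_73 = 5;  a_74 = 37
  a_75 = 79;  a_76 = 95;  a_77 = 16;  a_78 = 39;  a_79 = 75;  a_80 = 32
  a_81 = 41;  a_82 = 95;  a_83 = 45;  a_84 = 34;  a_85 = 84;  a_86 = 91
  a_87 = 20;  a_88 = 60;  a_89 = 7;  a_90 = 67;  a_91 = 33;  a_92 = 43
  a_93 = 9;  a_94 = 0;  a_95 = 41;  a_96 = 12;  a_97 = 1;  a_98 = 69
  a_99 = 72;  a_100 = 88;  a_101 = 69;  a_102 = 48;  a_103 = 10;  a_104 = 14
  a_105 = 36;  a_106 = 27;  a_107 = 24;  a_108 = 24;  a_109 = 6;  a_110 = 56
  a_111 = 30;  a_112 = 63;  a_113 = 26;  a_114 = 68;  a_115 = 4;  a_116 = 84
  a_117 = 92;  a_118 = 3;  a_119 = 14;  a_120 = 20;  a_121 = 46;  a_122 = 85
  a_123 = 56;  a_124 = 30;  a_125 = 17;  a_126 = 62;  a_127 = 94;  a_128 = 9
  a_129 = 43;  a_130 = 21;  a_131 = 8;  a_132 = 78;  a_133 = 6;  a_134 = 76
  a_135 = 68;  a_136 = 66;  a_137 = 85;  a_138 = 16;  a_139 = 44;  a_140 = 46
  a_141 = 7;  a_142 = 87;  a_143 = 5;  a_144 = 85;  a_145 = 80;  a_146 = 10
  a_147 = 77;  a_148 = 83;  a_149 = 75;  a_150 = 93;  a_151 = 64;  a_152 = 40
  a_153 = 28;  a_154 = 0;  a_155 = 34;  a_156 = 74;  a_157 = 26;  a_158 = 6
  a_159 = 8;  a_160 = 38;  a_161 = 6;  a_162 = 78;  a_163 = 42;  a_164 = 31
  a_165 = 39;  a_166 = 87;  a_167 = 75;  a_168 = 0;  a_169 = 65;  a_170 = 93
  a_171 = 41;  a_172 = 54;  a_173 = 61;  a_174 = 87;  a_175 = 54;  a_176 = 75
  a_177 = 16;  a_178 = 30;  a_179 = 15;  a_180 = 56;  a_181 = 95;  a_182 = 52
  a_183 = 5;  a_184 = 88;  a_185 = 51;  a_186 = 53;  a_187 = 15;  a_188 = 64
  a_189 = 6;  a_190 = 31;  a_191 = 74;  a_192 = 14;  a_193 = 26;  a_194 = 25
  a_195 = 83;  a_196 = 84;  a_197 = 66;  a_198 = 87;  a_199 = 90;  a_200 = 91
  a_201 = 70;  a_202 = 84;  a_203 = 30;  a_204 = 29;  a_205 = 52;  a_206 = 27
  a_207 = 68;  a_208 = 82;  a_209 = 63;  a_210 = 67;  a_211 = 39;  a_212 = 16
  a_213 = 37;  a_214 = 82;  a_215 = 65;  a_216 = 64;  a_217 = 83;  a_218 = 54
  a_219 = 57;  a_220 = 85;  a_221 = 6;  a_222 = 71;  a_223 = 57;  a_224 = 0
  a_225 = 11;  a_226 = 26;  a_227 = 78;  a_228 = 69;  a_229 = 1;  a_230 = 47
  a_231 = 69;  a_232 = 75;  a_233 = 72;  a_234 = 47;  a_235 = 63;  a_236 = 17
  a_237 = 81;  a_238 = 51;  a_239 = 63;  a_240 = 1;  a_241 = 85;  a_242 = 90
  a_243 = 36;  a_244 = 92;  a_245 = 1;  a_246 = 63;  a_247 = 37;  a_248 = 79
  a_249 = 60;  a_250 = 94;  a_251 = 63;  a_252 = 5;  a_253 = 24;  a_254 = 65
  a_255 = 25;  a_256 = 22;  a_257 = 36;  a_258 = 52;  a_259 = 38;  a_260 = 74
  a_261 = 66;  a_262 = 21;  a_263 = 28;  a_264 = 26;  a_265 = 71;  a_266 = 72
  a_267 = 30;  a_268 = 30;  a_269 = 81;  a_270 = 42;  a_271 = 55;  a_272 = 56
  a_273 = 59;  a_274 = 54;  a_275 = 55;  a_276 = 66;  a_277 = 72;  a_278 = 37
  a_279 = 90;  a_280 = 28;  a_281 = 74;  a_282 = 72;  a_283 = 84;  a_284 = 91
  a_285 = 74;  a_286 = 81;  a_287 = 6;  a_288 = 78;  a_289 = 1;  a_290 = 42
  a_291 = 20;  a_292 = 5;  a_293 = 49;  a_294 = 78;  a_295 = 80;  a_296 = 91
  a_297 = 96;  a_298 = 47;  a_299 = 10;  a_300 = 20;  a_301 = 25;  a_302 = 72
  a_303 = 59;  a_304 = 80;  a_305 = 9;  a_306 = 91;  a_307 = 47;  a_308 = 89
  a_309 = 11;  a_310 = 3;  a_311 = 54;  a_312 = 1;  a_313 = 42;  a_314 = 88
  a_315 = 53;  a_316 = 19;  a_317 = 20;  a_318 = 90;  a_319 = 61;  a_320 = 38
  a_321 = 3;  a_322 = 56;  a_323 = 60;  a_324 = 67;  a_325 = 53;  a_326 = 3
  a_327 = 14;  a_328 = 82;  a_329 = 27;  a_330 = 12;  a_331 = 83;  a_332 = 22
a_333 = 92·22 + 63·83 + 78·12 = 41
a_334 = 92·41 + 63·22 + 78·83 = 89

89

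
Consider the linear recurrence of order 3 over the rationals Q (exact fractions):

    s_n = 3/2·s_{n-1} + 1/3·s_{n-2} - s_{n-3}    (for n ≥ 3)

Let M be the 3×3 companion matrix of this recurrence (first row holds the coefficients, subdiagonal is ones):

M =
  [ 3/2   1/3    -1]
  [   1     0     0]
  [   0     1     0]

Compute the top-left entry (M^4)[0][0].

(M^4)[0][0] is the top entry after applying M 4 times to the unit state (1, 0, 0). Equivalently it is h_{6} for the auxiliary sequence (h_n) obeying the same recurrence with h_2 = 1 and h_i = 0 for 0 ≤ i < 2:
h_3 = 3/2·1 + 1/3·0 + -1·0 = 3/2
h_4 = 3/2·3/2 + 1/3·1 + -1·0 = 31/12
h_5 = 3/2·31/12 + 1/3·3/2 + -1·1 = 27/8
h_6 = 3/2·27/8 + 1/3·31/12 + -1·3/2 = 637/144

637/144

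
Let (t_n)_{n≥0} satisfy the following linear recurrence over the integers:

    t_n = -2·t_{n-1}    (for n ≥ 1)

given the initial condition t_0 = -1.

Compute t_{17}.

131072

t_1 = -2·-1 = 2
t_2 = -2·2 = -4
t_3 = -2·-4 = 8
t_4 = -2·8 = -16
t_5 = -2·-16 = 32
t_6 = -2·32 = -64
t_7 = -2·-64 = 128
t_8 = -2·128 = -256
t_9 = -2·-256 = 512
t_10 = -2·512 = -1024
t_11 = -2·-1024 = 2048
t_12 = -2·2048 = -4096
t_13 = -2·-4096 = 8192
t_14 = -2·8192 = -16384
t_15 = -2·-16384 = 32768
t_16 = -2·32768 = -65536
t_17 = -2·-65536 = 131072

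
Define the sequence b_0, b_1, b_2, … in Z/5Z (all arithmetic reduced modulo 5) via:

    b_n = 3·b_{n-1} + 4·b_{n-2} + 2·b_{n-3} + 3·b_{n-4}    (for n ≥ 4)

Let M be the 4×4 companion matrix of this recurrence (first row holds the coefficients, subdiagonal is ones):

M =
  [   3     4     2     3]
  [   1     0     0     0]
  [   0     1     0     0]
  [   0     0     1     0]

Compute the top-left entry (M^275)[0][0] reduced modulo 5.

4

(M^275)[0][0] is the top entry after applying M 275 times to the unit state (1, 0, 0, 0). Equivalently it is h_{278} for the auxiliary sequence (h_n) obeying the same recurrence with h_3 = 1 and h_i = 0 for 0 ≤ i < 3:
h_4 = 3·1 + 4·0 + 2·0 + 3·0 = 3
h_5 = 3·3 + 4·1 + 2·0 + 3·0 = 3
h_6 = 3·3 + 4·3 + 2·1 + 3·0 = 3
h_7 = 3·3 + 4·3 + 2·3 + 3·1 = 0
h_8 = 3·0 + 4·3 + 2·3 + 3·3 = 2
h_9 = 3·2 + 4·0 + 2·3 + 3·3 = 1
h_10 = 3·1 + 4·2 + 2·0 + 3·3 = 0
h_11 = 3·0 + 4·1 + 2·2 + 3·0 = 3
h_12 = 3·3 + 4·0 + 2·1 + 3·2 = 2
h_13 = 3·2 + 4·3 + 2·0 + 3·1 = 1
h_14 = 3·1 + 4·2 + 2·3 + 3·0 = 2
h_15 = 3·2 + 4·1 + 2·2 + 3·3 = 3
h_16 = 3·3 + 4·2 + 2·1 + 3·2 = 0
h_17 = 3·0 + 4·3 + 2·2 + 3·1 = 4
h_18 = 3·4 + 4·0 + 2·3 + 3·2 = 4
h_19 = 3·4 + 4·4 + 2·0 + 3·3 = 2
h_20 = 3·2 + 4·4 + 2·4 + 3·0 = 0
h_21 = 3·0 + 4·2 + 2·4 + 3·4 = 3
h_22 = 3·3 + 4·0 + 2·2 + 3·4 = 0
h_23 = 3·0 + 4·3 + 2·0 + 3·2 = 3
h_24 = 3·3 + 4·0 + 2·3 + 3·0 = 0
h_25 = 3·0 + 4·3 + 2·0 + 3·3 = 1
h_26 = 3·1 + 4·0 + 2·3 + 3·0 = 4
h_27 = 3·4 + 4·1 + 2·0 + 3·3 = 0
h_28 = 3·0 + 4·4 + 2·1 + 3·0 = 3
h_29 = 3·3 + 4·0 + 2·4 + 3·1 = 0
h_30 = 3·0 + 4·3 + 2·0 + 3·4 = 4
h_31 = 3·4 + 4·0 + 2·3 + 3·0 = 3
h_32 = 3·3 + 4·4 + 2·0 + 3·3 = 4
h_33 = 3·4 + 4·3 + 2·4 + 3·0 = 2
h_34 = 3·2 + 4·4 + 2·3 + 3·4 = 0
h_35 = 3·0 + 4·2 + 2·4 + 3·3 = 0
h_36 = 3·0 + 4·0 + 2·2 + 3·4 = 1
h_37 = 3·1 + 4·0 + 2·0 + 3·2 = 4
h_38 = 3·4 + 4·1 + 2·0 + 3·0 = 1
h_39 = 3·1 + 4·4 + 2·1 + 3·0 = 1
h_40 = 3·1 + 4·1 + 2·4 + 3·1 = 3
h_41 = 3·3 + 4·1 + 2·1 + 3·4 = 2
h_42 = 3·2 + 4·3 + 2·1 + 3·1 = 3
h_43 = 3·3 + 4·2 + 2·3 + 3·1 = 1
h_44 = 3·1 + 4·3 + 2·2 + 3·3 = 3
h_45 = 3·3 + 4·1 + 2·3 + 3·2 = 0
h_46 = 3·0 + 4·3 + 2·1 + 3·3 = 3
h_47 = 3·3 + 4·0 + 2·3 + 3·1 = 3
h_48 = 3·3 + 4·3 + 2·0 + 3·3 = 0
h_49 = 3·0 + 4·3 + 2·3 + 3·0 = 3
h_50 = 3·3 + 4·0 + 2·3 + 3·3 = 4
h_51 = 3·4 + 4·3 + 2·0 + 3·3 = 3
h_52 = 3·3 + 4·4 + 2·3 + 3·0 = 1
h_53 = 3·1 + 4·3 + 2·4 + 3·3 = 2
h_54 = 3·2 + 4·1 + 2·3 + 3·4 = 3
h_55 = 3·3 + 4·2 + 2·1 + 3·3 = 3
h_56 = 3·3 + 4·3 + 2·2 + 3·1 = 3
h_57 = 3·3 + 4·3 + 2·3 + 3·2 = 3
h_58 = 3·3 + 4·3 + 2·3 + 3·3 = 1
h_59 = 3·1 + 4·3 + 2·3 + 3·3 = 0
h_60 = 3·0 + 4·1 + 2·3 + 3·3 = 4
h_61 = 3·4 + 4·0 + 2·1 + 3·3 = 3
h_62 = 3·3 + 4·4 + 2·0 + 3·1 = 3
h_63 = 3·3 + 4·3 + 2·4 + 3·0 = 4
h_64 = 3·4 + 4·3 + 2·3 + 3·4 = 2
h_65 = 3·2 + 4·4 + 2·3 + 3·3 = 2
h_66 = 3·2 + 4·2 + 2·4 + 3·3 = 1
h_67 = 3·1 + 4·2 + 2·2 + 3·4 = 2
h_68 = 3·2 + 4·1 + 2·2 + 3·2 = 0
h_69 = 3·0 + 4·2 + 2·1 + 3·2 = 1
h_70 = 3·1 + 4·0 + 2·2 + 3·1 = 0
h_71 = 3·0 + 4·1 + 2·0 + 3·2 = 0
h_72 = 3·0 + 4·0 + 2·1 + 3·0 = 2
h_73 = 3·2 + 4·0 + 2·0 + 3·1 = 4
h_74 = 3·4 + 4·2 + 2·0 + 3·0 = 0
h_75 = 3·0 + 4·4 + 2·2 + 3·0 = 0
h_76 = 3·0 + 4·0 + 2·4 + 3·2 = 4
h_77 = 3·4 + 4·0 + 2·0 + 3·4 = 4
h_78 = 3·4 + 4·4 + 2·0 + 3·0 = 3
h_79 = 3·3 + 4·4 + 2·4 + 3·0 = 3
h_80 = 3·3 + 4·3 + 2·4 + 3·4 = 1
h_81 = 3·1 + 4·3 + 2·3 + 3·4 = 3
h_82 = 3·3 + 4·1 + 2·3 + 3·3 = 3
h_83 = 3·3 + 4·3 + 2·1 + 3·3 = 2
h_84 = 3·2 + 4·3 + 2·3 + 3·1 = 2
h_85 = 3·2 + 4·2 + 2·3 + 3·3 = 4
h_86 = 3·4 + 4·2 + 2·2 + 3·3 = 3
h_87 = 3·3 + 4·4 + 2·2 + 3·2 = 0
h_88 = 3·0 + 4·3 + 2·4 + 3·2 = 1
h_89 = 3·1 + 4·0 + 2·3 + 3·4 = 1
h_90 = 3·1 + 4·1 + 2·0 + 3·3 = 1
h_91 = 3·1 + 4·1 + 2·1 + 3·0 = 4
h_92 = 3·4 + 4·1 + 2·1 + 3·1 = 1
h_93 = 3·1 + 4·4 + 2·1 + 3·1 = 4
h_94 = 3·4 + 4·1 + 2·4 + 3·1 = 2
h_95 = 3·2 + 4·4 + 2·1 + 3·4 = 1
h_96 = 3·1 + 4·2 + 2·4 + 3·1 = 2
h_97 = 3·2 + 4·1 + 2·2 + 3·4 = 1
h_98 = 3·1 + 4·2 + 2·1 + 3·2 = 4
h_99 = 3·4 + 4·1 + 2·2 + 3·1 = 3
h_100 = 3·3 + 4·4 + 2·1 + 3·2 = 3
h_101 = 3·3 + 4·3 + 2·4 + 3·1 = 2
h_102 = 3·2 + 4·3 + 2·3 + 3·4 = 1
h_103 = 3·1 + 4·2 + 2·3 + 3·3 = 1
h_104 = 3·1 + 4·1 + 2·2 + 3·3 = 0
h_105 = 3·0 + 4·1 + 2·1 + 3·2 = 2
h_106 = 3·2 + 4·0 + 2·1 + 3·1 = 1
h_107 = 3·1 + 4·2 + 2·0 + 3·1 = 4
h_108 = 3·4 + 4·1 + 2·2 + 3·0 = 0
h_109 = 3·0 + 4·4 + 2·1 + 3·2 = 4
h_110 = 3·4 + 4·0 + 2·4 + 3·1 = 3
h_111 = 3·3 + 4·4 + 2·0 + 3·4 = 2
h_112 = 3·2 + 4·3 + 2·4 + 3·0 = 1
h_113 = 3·1 + 4·2 + 2·3 + 3·4 = 4
h_114 = 3·4 + 4·1 + 2·2 + 3·3 = 4
h_115 = 3·4 + 4·4 + 2·1 + 3·2 = 1
h_116 = 3·1 + 4·4 + 2·4 + 3·1 = 0
h_117 = 3·0 + 4·1 + 2·4 + 3·4 = 4
h_118 = 3·4 + 4·0 + 2·1 + 3·4 = 1
h_119 = 3·1 + 4·4 + 2·0 + 3·1 = 2
h_120 = 3·2 + 4·1 + 2·4 + 3·0 = 3
h_121 = 3·3 + 4·2 + 2·1 + 3·4 = 1
h_122 = 3·1 + 4·3 + 2·2 + 3·1 = 2
h_123 = 3·2 + 4·1 + 2·3 + 3·2 = 2
h_124 = 3·2 + 4·2 + 2·1 + 3·3 = 0
h_125 = 3·0 + 4·2 + 2·2 + 3·1 = 0
h_126 = 3·0 + 4·0 + 2·2 + 3·2 = 0
h_127 = 3·0 + 4·0 + 2·0 + 3·2 = 1
(h_124, h_125, h_126, h_127) = (0, 0, 0, 1) = (h_0, h_1, h_2, h_3), so the sequence has period 124.
278 ≡ 30 (mod 124), hence h_278 = h_30 = 4.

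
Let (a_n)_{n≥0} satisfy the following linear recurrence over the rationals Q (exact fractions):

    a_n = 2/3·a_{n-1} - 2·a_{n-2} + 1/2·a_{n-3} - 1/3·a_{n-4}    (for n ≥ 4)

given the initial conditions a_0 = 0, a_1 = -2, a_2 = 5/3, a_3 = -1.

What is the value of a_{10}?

54815/2916

a_4 = 2/3·-1 + -2·5/3 + 1/2·-2 + -1/3·0 = -5
a_5 = 2/3·-5 + -2·-1 + 1/2·5/3 + -1/3·-2 = 1/6
a_6 = 2/3·1/6 + -2·-5 + 1/2·-1 + -1/3·5/3 = 163/18
a_7 = 2/3·163/18 + -2·1/6 + 1/2·-5 + -1/3·-1 = 191/54
a_8 = 2/3·191/54 + -2·163/18 + 1/2·1/6 + -1/3·-5 = -4537/324
a_9 = 2/3·-4537/324 + -2·191/54 + 1/2·163/18 + -1/3·1/6 = -11603/972
a_10 = 2/3·-11603/972 + -2·-4537/324 + 1/2·191/54 + -1/3·163/18 = 54815/2916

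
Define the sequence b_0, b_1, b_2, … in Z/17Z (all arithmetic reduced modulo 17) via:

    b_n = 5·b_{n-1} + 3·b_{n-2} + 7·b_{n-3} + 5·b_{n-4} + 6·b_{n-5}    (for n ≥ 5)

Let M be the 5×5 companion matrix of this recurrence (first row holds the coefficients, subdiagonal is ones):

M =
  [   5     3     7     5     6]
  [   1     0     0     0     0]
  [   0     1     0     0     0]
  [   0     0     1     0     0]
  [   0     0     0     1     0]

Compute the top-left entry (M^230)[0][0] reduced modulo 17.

(M^230)[0][0] is the top entry after applying M 230 times to the unit state (1, 0, 0, 0, 0). Equivalently it is h_{234} for the auxiliary sequence (h_n) obeying the same recurrence with h_4 = 1 and h_i = 0 for 0 ≤ i < 4:
h_5 = 5·1 + 3·0 + 7·0 + 5·0 + 6·0 = 5
h_6 = 5·5 + 3·1 + 7·0 + 5·0 + 6·0 = 11
h_7 = 5·11 + 3·5 + 7·1 + 5·0 + 6·0 = 9
h_8 = 5·9 + 3·11 + 7·5 + 5·1 + 6·0 = 16
h_9 = 5·16 + 3·9 + 7·11 + 5·5 + 6·1 = 11
h_10 = 5·11 + 3·16 + 7·9 + 5·11 + 6·5 = 13
Continuing the recurrence:
  h_11 = 15;  h_12 = 2;  h_13 = 8;  h_14 = 10;  h_15 = 3;  h_16 = 14
  h_17 = 14;  h_18 = 10;  h_19 = 10;  h_20 = 11;  h_21 = 3;  h_22 = 14
  h_23 = 11;  h_24 = 12;  h_25 = 0;  h_26 = 14;  h_27 = 4;  h_28 = 1
  h_29 = 0;  h_30 = 16;  h_31 = 4;  h_32 = 12;  h_33 = 3;  h_34 = 6
  h_35 = 1;  h_36 = 9;  h_37 = 7;  h_38 = 15;  h_39 = 13;  h_40 = 6
  h_41 = 8;  h_42 = 11;  h_43 = 4;  h_44 = 13;  h_45 = 9;  h_46 = 11
  h_47 = 4;  h_48 = 1;  h_49 = 13;  h_50 = 1;  h_51 = 1;  h_52 = 9
  h_53 = 7;  h_54 = 16;  h_55 = 5;  h_56 = 3;  h_57 = 10;  h_58 = 12
  h_59 = 11;  h_60 = 2;  h_61 = 8;  h_62 = 5;  h_63 = 3;  h_64 = 9
  h_65 = 5;  h_66 = 10;  h_67 = 3;  h_68 = 7;  h_69 = 6;  h_70 = 16
  h_71 = 1;  h_72 = 12;  h_73 = 9;  h_74 = 0;  h_75 = 8;  h_76 = 16
  h_77 = 0;  h_78 = 5;  h_79 = 7;  h_80 = 8;  h_81 = 5;  h_82 = 4
  h_83 = 3;  h_84 = 8;  h_85 = 14;  h_86 = 12;  h_87 = 10;  h_88 = 4
  h_89 = 14;  h_90 = 7;  h_91 = 6;  h_92 = 8;  h_93 = 14;  h_94 = 0
  h_95 = 0;  h_96 = 4;  h_97 = 2;  h_98 = 4;  h_99 = 3;  h_100 = 10
  h_101 = 2;  h_102 = 8;  h_103 = 2;  h_104 = 14;  h_105 = 15;  h_106 = 13
  h_107 = 11;  h_108 = 9;  h_109 = 5;  h_110 = 12;  h_111 = 16;  h_112 = 7
  h_113 = 8;  h_114 = 8;  h_115 = 10;  h_116 = 6;  h_117 = 11;  h_118 = 10
  h_119 = 2;  h_120 = 3;  h_121 = 12;  h_122 = 12;  h_123 = 0;  h_124 = 11
  h_125 = 13;  h_126 = 9;  h_127 = 12;  h_128 = 12;  h_129 = 1;  h_130 = 10
  h_131 = 13;  h_132 = 13;  h_133 = 13;  h_134 = 13;  h_135 = 14;  h_136 = 3
  h_137 = 2;  h_138 = 5;  h_139 = 13;  h_140 = 6;  h_141 = 13;  h_142 = 7
  h_143 = 7;  h_144 = 0;  h_145 = 1;  h_146 = 14;  h_147 = 14;  h_148 = 8
  h_149 = 15;  h_150 = 1;  h_151 = 5;  h_152 = 2;  h_153 = 2;  h_154 = 10
  h_155 = 16;  h_156 = 11;  h_157 = 8;  h_158 = 9;  h_159 = 14;  h_160 = 15
  h_161 = 14;  h_162 = 0;  h_163 = 16;  h_164 = 14;  h_165 = 6;  h_166 = 13
  h_167 = 6;  h_168 = 5;  h_169 = 10;  h_170 = 4;  h_171 = 6;  h_172 = 3
  h_173 = 5;  h_174 = 3;  h_175 = 3;  h_176 = 8;  h_177 = 11;  h_178 = 9
  h_179 = 14;  h_180 = 11;  h_181 = 8;  h_182 = 10;  h_183 = 3;  h_184 = 2
  h_185 = 8;  h_186 = 12;  h_187 = 3;  h_188 = 16;  h_189 = 4;  h_190 = 10
  h_191 = 6;  h_192 = 16;  h_193 = 12;  h_194 = 3;  h_195 = 15;  h_196 = 12
  h_197 = 10;  h_198 = 6;  h_199 = 16;  h_200 = 12;  h_201 = 0;  h_202 = 0
  h_203 = 13;  h_204 = 0;  h_205 = 9;  h_206 = 0;  h_207 = 7;  h_208 = 6
  h_209 = 11;  h_210 = 6;  h_211 = 4;  h_212 = 0;  h_213 = 9;  h_214 = 16
  h_215 = 10;  h_216 = 15;  h_217 = 7;  h_218 = 12;  h_219 = 9;  h_220 = 10
  h_221 = 14;  h_222 = 10;  h_223 = 7;  h_224 = 12;  h_225 = 9;  h_226 = 9
  h_227 = 13;  h_228 = 2;  h_229 = 8;  h_230 = 15;  h_231 = 11;  h_232 = 6
h_233 = 5·6 + 3·11 + 7·15 + 5·8 + 6·2 = 16
h_234 = 5·16 + 3·6 + 7·11 + 5·15 + 6·8 = 9

9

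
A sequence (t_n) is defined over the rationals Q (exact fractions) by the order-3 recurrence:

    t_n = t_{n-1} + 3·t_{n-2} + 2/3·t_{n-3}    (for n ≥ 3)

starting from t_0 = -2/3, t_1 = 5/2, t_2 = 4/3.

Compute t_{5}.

361/9

t_3 = 1·4/3 + 3·5/2 + 2/3·-2/3 = 151/18
t_4 = 1·151/18 + 3·4/3 + 2/3·5/2 = 253/18
t_5 = 1·253/18 + 3·151/18 + 2/3·4/3 = 361/9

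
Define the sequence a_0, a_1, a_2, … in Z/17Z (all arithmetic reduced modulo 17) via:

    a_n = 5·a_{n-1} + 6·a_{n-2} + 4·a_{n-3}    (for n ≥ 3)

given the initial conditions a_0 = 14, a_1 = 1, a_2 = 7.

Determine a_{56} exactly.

a_3 = 5·7 + 6·1 + 4·14 = 12
a_4 = 5·12 + 6·7 + 4·1 = 4
a_5 = 5·4 + 6·12 + 4·7 = 1
a_6 = 5·1 + 6·4 + 4·12 = 9
a_7 = 5·9 + 6·1 + 4·4 = 16
a_8 = 5·16 + 6·9 + 4·1 = 2
a_9 = 5·2 + 6·16 + 4·9 = 6
a_10 = 5·6 + 6·2 + 4·16 = 4
a_11 = 5·4 + 6·6 + 4·2 = 13
a_12 = 5·13 + 6·4 + 4·6 = 11
a_13 = 5·11 + 6·13 + 4·4 = 13
a_14 = 5·13 + 6·11 + 4·13 = 13
a_15 = 5·13 + 6·13 + 4·11 = 0
a_16 = 5·0 + 6·13 + 4·13 = 11
a_17 = 5·11 + 6·0 + 4·13 = 5
a_18 = 5·5 + 6·11 + 4·0 = 6
a_19 = 5·6 + 6·5 + 4·11 = 2
a_20 = 5·2 + 6·6 + 4·5 = 15
a_21 = 5·15 + 6·2 + 4·6 = 9
a_22 = 5·9 + 6·15 + 4·2 = 7
a_23 = 5·7 + 6·9 + 4·15 = 13
a_24 = 5·13 + 6·7 + 4·9 = 7
a_25 = 5·7 + 6·13 + 4·7 = 5
a_26 = 5·5 + 6·7 + 4·13 = 0
a_27 = 5·0 + 6·5 + 4·7 = 7
a_28 = 5·7 + 6·0 + 4·5 = 4
a_29 = 5·4 + 6·7 + 4·0 = 11
a_30 = 5·11 + 6·4 + 4·7 = 5
a_31 = 5·5 + 6·11 + 4·4 = 5
a_32 = 5·5 + 6·5 + 4·11 = 14
a_33 = 5·14 + 6·5 + 4·5 = 1
a_34 = 5·1 + 6·14 + 4·5 = 7
a_35 = 5·7 + 6·1 + 4·14 = 12
a_36 = 5·12 + 6·7 + 4·1 = 4
a_37 = 5·4 + 6·12 + 4·7 = 1
a_38 = 5·1 + 6·4 + 4·12 = 9
a_39 = 5·9 + 6·1 + 4·4 = 16
a_40 = 5·16 + 6·9 + 4·1 = 2
a_41 = 5·2 + 6·16 + 4·9 = 6
a_42 = 5·6 + 6·2 + 4·16 = 4
a_43 = 5·4 + 6·6 + 4·2 = 13
a_44 = 5·13 + 6·4 + 4·6 = 11
a_45 = 5·11 + 6·13 + 4·4 = 13
a_46 = 5·13 + 6·11 + 4·13 = 13
a_47 = 5·13 + 6·13 + 4·11 = 0
a_48 = 5·0 + 6·13 + 4·13 = 11
a_49 = 5·11 + 6·0 + 4·13 = 5
a_50 = 5·5 + 6·11 + 4·0 = 6
a_51 = 5·6 + 6·5 + 4·11 = 2
a_52 = 5·2 + 6·6 + 4·5 = 15
a_53 = 5·15 + 6·2 + 4·6 = 9
a_54 = 5·9 + 6·15 + 4·2 = 7
a_55 = 5·7 + 6·9 + 4·15 = 13
a_56 = 5·13 + 6·7 + 4·9 = 7

7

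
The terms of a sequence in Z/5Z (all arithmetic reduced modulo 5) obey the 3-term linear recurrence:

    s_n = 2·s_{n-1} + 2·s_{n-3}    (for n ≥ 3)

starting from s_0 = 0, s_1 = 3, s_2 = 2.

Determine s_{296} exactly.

3

s_3 = 2·2 + 0·3 + 2·0 = 4
s_4 = 2·4 + 0·2 + 2·3 = 4
s_5 = 2·4 + 0·4 + 2·2 = 2
s_6 = 2·2 + 0·4 + 2·4 = 2
s_7 = 2·2 + 0·2 + 2·4 = 2
s_8 = 2·2 + 0·2 + 2·2 = 3
s_9 = 2·3 + 0·2 + 2·2 = 0
s_10 = 2·0 + 0·3 + 2·2 = 4
s_11 = 2·4 + 0·0 + 2·3 = 4
s_12 = 2·4 + 0·4 + 2·0 = 3
s_13 = 2·3 + 0·4 + 2·4 = 4
s_14 = 2·4 + 0·3 + 2·4 = 1
s_15 = 2·1 + 0·4 + 2·3 = 3
s_16 = 2·3 + 0·1 + 2·4 = 4
s_17 = 2·4 + 0·3 + 2·1 = 0
s_18 = 2·0 + 0·4 + 2·3 = 1
s_19 = 2·1 + 0·0 + 2·4 = 0
s_20 = 2·0 + 0·1 + 2·0 = 0
s_21 = 2·0 + 0·0 + 2·1 = 2
s_22 = 2·2 + 0·0 + 2·0 = 4
s_23 = 2·4 + 0·2 + 2·0 = 3
s_24 = 2·3 + 0·4 + 2·2 = 0
s_25 = 2·0 + 0·3 + 2·4 = 3
s_26 = 2·3 + 0·0 + 2·3 = 2
(s_24, s_25, s_26) = (0, 3, 2) = (s_0, s_1, s_2), so the sequence has period 24.
296 ≡ 8 (mod 24), hence s_296 = s_8 = 3.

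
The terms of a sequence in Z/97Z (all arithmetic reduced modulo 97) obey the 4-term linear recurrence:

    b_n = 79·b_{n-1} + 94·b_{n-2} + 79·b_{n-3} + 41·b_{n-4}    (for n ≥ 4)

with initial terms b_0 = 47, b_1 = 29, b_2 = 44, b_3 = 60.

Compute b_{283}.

b_4 = 79·60 + 94·44 + 79·29 + 41·47 = 96
b_5 = 79·96 + 94·60 + 79·44 + 41·29 = 41
b_6 = 79·41 + 94·96 + 79·60 + 41·44 = 86
b_7 = 79·86 + 94·41 + 79·96 + 41·60 = 31
b_8 = 79·31 + 94·86 + 79·41 + 41·96 = 54
b_9 = 79·54 + 94·31 + 79·86 + 41·41 = 38
Continuing the recurrence:
  b_10 = 85;  b_11 = 13;  b_12 = 71;  b_13 = 69;  b_14 = 50;  b_15 = 88
  b_16 = 32;  b_17 = 22;  b_18 = 71;  b_19 = 39;  b_20 = 1;  b_21 = 71
  b_22 = 55;  b_23 = 87;  b_24 = 39;  b_25 = 85;  b_26 = 12;  b_27 = 66
  b_28 = 9;  b_29 = 96;  b_30 = 71;  b_31 = 8;  b_32 = 30;  b_33 = 57
  b_34 = 2;  b_35 = 66;  b_36 = 77;  b_37 = 38;  b_38 = 16;  b_39 = 45
  b_40 = 63;  b_41 = 1;  b_42 = 27;  b_43 = 28;  b_44 = 40;  b_45 = 12
  b_46 = 73;  b_47 = 48;  b_48 = 50;  b_49 = 74;  b_50 = 65;  b_51 = 64
  b_52 = 50;  b_53 = 93;  b_54 = 77;  b_55 = 59;  b_56 = 53;  b_57 = 35
  b_58 = 45;  b_59 = 65;  b_60 = 44;  b_61 = 26;  b_62 = 75;  b_63 = 57
  b_64 = 85;  b_65 = 52;  b_66 = 82;  b_67 = 48;  b_68 = 81;  b_69 = 24
  b_70 = 77;  b_71 = 22;  b_72 = 31;  b_73 = 41;  b_74 = 87;  b_75 = 13
  b_76 = 38;  b_77 = 71;  b_78 = 1;  b_79 = 6;  b_80 = 72;  b_81 = 27
  b_82 = 7;  b_83 = 4;  b_84 = 45;  b_85 = 62;  b_86 = 31;  b_87 = 65
  b_88 = 48;  b_89 = 52;  b_90 = 88;  b_91 = 61;  b_92 = 58;  b_93 = 0
  b_94 = 8;  b_95 = 52;  b_96 = 60;  b_97 = 75;  b_98 = 93;  b_99 = 26
  b_100 = 72;  b_101 = 27;  b_102 = 24;  b_103 = 33;  b_104 = 54;  b_105 = 89
  b_106 = 81;  b_107 = 14;  b_108 = 20;  b_109 = 43;  b_110 = 4;  b_111 = 13
  b_112 = 91;  b_113 = 14;  b_114 = 84;  b_115 = 57;  b_116 = 67;  b_117 = 13
  b_118 = 43;  b_119 = 27;  b_120 = 55;  b_121 = 46;  b_122 = 90;  b_123 = 8
  b_124 = 43;  b_125 = 50;  b_126 = 92;  b_127 = 76;  b_128 = 92;  b_129 = 62
  b_130 = 42;  b_131 = 33;  b_132 = 93;  b_133 = 13;  b_134 = 33;  b_135 = 16
  b_136 = 88;  b_137 = 53;  b_138 = 41;  b_139 = 18;  b_140 = 73;  b_141 = 67
  b_142 = 29;  b_143 = 59;  b_144 = 56;  b_145 = 70;  b_146 = 57;  b_147 = 78
  b_148 = 43;  b_149 = 60;  b_150 = 15;  b_151 = 34;  b_152 = 26;  b_153 = 68
  b_154 = 59;  b_155 = 48;  b_156 = 62;  b_157 = 78;  b_158 = 62;  b_159 = 84
  b_160 = 22;  b_161 = 76;  b_162 = 81;  b_163 = 4;  b_164 = 92;  b_165 = 87
  b_166 = 49;  b_167 = 81;  b_168 = 19;  b_169 = 63;  b_170 = 39;  b_171 = 51
  b_172 = 65;  b_173 = 73;  b_174 = 45;  b_175 = 86;  b_176 = 56;  b_177 = 44
  b_178 = 16;  b_179 = 61;  b_180 = 67;  b_181 = 30;  b_182 = 78;  b_183 = 92
  b_184 = 26;  b_185 = 52;  b_186 = 43;  b_187 = 46;  b_188 = 46;  b_189 = 4
  b_190 = 46;  b_191 = 24;  b_192 = 80;  b_193 = 55;  b_194 = 30;  b_195 = 3
  b_196 = 12;  b_197 = 35;  b_198 = 25;  b_199 = 31;  b_200 = 5;  b_201 = 26
  b_202 = 81;  b_203 = 33;  b_204 = 64;  b_205 = 6;  b_206 = 2;  b_207 = 50
  b_208 = 58;  b_209 = 83;  b_210 = 36;  b_211 = 12;  b_212 = 75;  b_213 = 11
  b_214 = 61;  b_215 = 48;  b_216 = 84;  b_217 = 25;  b_218 = 62;  b_219 = 41
  b_220 = 33;  b_221 = 65;  b_222 = 50;  b_223 = 89;  b_224 = 80;  b_225 = 58
  b_226 = 37;  b_227 = 11;  b_228 = 84;  b_229 = 70;  b_230 = 1;  b_231 = 69
  b_232 = 66;  b_233 = 2;  b_234 = 20;  b_235 = 14;  b_236 = 30;  b_237 = 13
  b_238 = 50;  b_239 = 65;  b_240 = 64;  b_241 = 32;  b_242 = 15;  b_243 = 80
  b_244 = 78;  b_245 = 77;  b_246 = 77;  b_247 = 65;  b_248 = 23;  b_249 = 95
  b_250 = 14;  b_251 = 65;  b_252 = 58;  b_253 = 76;  b_254 = 93;  b_255 = 10
  b_256 = 66;  b_257 = 30;  b_258 = 82;  b_259 = 81;  b_260 = 74;  b_261 = 22
  b_262 = 25;  b_263 = 18;  b_264 = 8;  b_265 = 60;  b_266 = 82;  b_267 = 5
  b_268 = 76;  b_269 = 86;  b_270 = 41;  b_271 = 72;  b_272 = 52;  b_273 = 84
  b_274 = 75;  b_275 = 26;  b_276 = 24;  b_277 = 32;  b_278 = 19;  b_279 = 2
  b_280 = 24;  b_281 = 47
b_282 = 79·47 + 94·24 + 79·2 + 41·19 = 19
b_283 = 79·19 + 94·47 + 79·24 + 41·2 = 40

40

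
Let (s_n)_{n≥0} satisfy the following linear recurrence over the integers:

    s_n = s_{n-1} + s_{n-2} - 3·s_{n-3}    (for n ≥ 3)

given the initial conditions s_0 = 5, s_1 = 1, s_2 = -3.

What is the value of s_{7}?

s_3 = 1·-3 + 1·1 + -3·5 = -17
s_4 = 1·-17 + 1·-3 + -3·1 = -23
s_5 = 1·-23 + 1·-17 + -3·-3 = -31
s_6 = 1·-31 + 1·-23 + -3·-17 = -3
s_7 = 1·-3 + 1·-31 + -3·-23 = 35

35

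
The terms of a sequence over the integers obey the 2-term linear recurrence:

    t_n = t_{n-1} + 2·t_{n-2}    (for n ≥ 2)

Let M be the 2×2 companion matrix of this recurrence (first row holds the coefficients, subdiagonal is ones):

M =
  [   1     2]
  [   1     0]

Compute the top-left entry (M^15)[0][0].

(M^15)[0][0] is the top entry after applying M 15 times to the unit state (1, 0). Equivalently it is h_{16} for the auxiliary sequence (h_n) obeying the same recurrence with h_1 = 1 and h_i = 0 for 0 ≤ i < 1:
h_2 = 1·1 + 2·0 = 1
h_3 = 1·1 + 2·1 = 3
h_4 = 1·3 + 2·1 = 5
h_5 = 1·5 + 2·3 = 11
h_6 = 1·11 + 2·5 = 21
h_7 = 1·21 + 2·11 = 43
h_8 = 1·43 + 2·21 = 85
h_9 = 1·85 + 2·43 = 171
h_10 = 1·171 + 2·85 = 341
h_11 = 1·341 + 2·171 = 683
h_12 = 1·683 + 2·341 = 1365
h_13 = 1·1365 + 2·683 = 2731
h_14 = 1·2731 + 2·1365 = 5461
h_15 = 1·5461 + 2·2731 = 10923
h_16 = 1·10923 + 2·5461 = 21845

21845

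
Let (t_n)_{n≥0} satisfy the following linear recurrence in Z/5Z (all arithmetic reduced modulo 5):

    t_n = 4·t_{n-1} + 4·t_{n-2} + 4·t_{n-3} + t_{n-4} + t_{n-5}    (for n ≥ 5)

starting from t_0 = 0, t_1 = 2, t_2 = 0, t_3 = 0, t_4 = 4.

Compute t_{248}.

t_5 = 4·4 + 4·0 + 4·0 + 1·2 + 1·0 = 3
t_6 = 4·3 + 4·4 + 4·0 + 1·0 + 1·2 = 0
t_7 = 4·0 + 4·3 + 4·4 + 1·0 + 1·0 = 3
t_8 = 4·3 + 4·0 + 4·3 + 1·4 + 1·0 = 3
t_9 = 4·3 + 4·3 + 4·0 + 1·3 + 1·4 = 1
t_10 = 4·1 + 4·3 + 4·3 + 1·0 + 1·3 = 1
t_11 = 4·1 + 4·1 + 4·3 + 1·3 + 1·0 = 3
t_12 = 4·3 + 4·1 + 4·1 + 1·3 + 1·3 = 1
t_13 = 4·1 + 4·3 + 4·1 + 1·1 + 1·3 = 4
t_14 = 4·4 + 4·1 + 4·3 + 1·1 + 1·1 = 4
t_15 = 4·4 + 4·4 + 4·1 + 1·3 + 1·1 = 0
t_16 = 4·0 + 4·4 + 4·4 + 1·1 + 1·3 = 1
t_17 = 4·1 + 4·0 + 4·4 + 1·4 + 1·1 = 0
t_18 = 4·0 + 4·1 + 4·0 + 1·4 + 1·4 = 2
t_19 = 4·2 + 4·0 + 4·1 + 1·0 + 1·4 = 1
t_20 = 4·1 + 4·2 + 4·0 + 1·1 + 1·0 = 3
t_21 = 4·3 + 4·1 + 4·2 + 1·0 + 1·1 = 0
t_22 = 4·0 + 4·3 + 4·1 + 1·2 + 1·0 = 3
t_23 = 4·3 + 4·0 + 4·3 + 1·1 + 1·2 = 2
t_24 = 4·2 + 4·3 + 4·0 + 1·3 + 1·1 = 4
t_25 = 4·4 + 4·2 + 4·3 + 1·0 + 1·3 = 4
t_26 = 4·4 + 4·4 + 4·2 + 1·3 + 1·0 = 3
t_27 = 4·3 + 4·4 + 4·4 + 1·2 + 1·3 = 4
t_28 = 4·4 + 4·3 + 4·4 + 1·4 + 1·2 = 0
t_29 = 4·0 + 4·4 + 4·3 + 1·4 + 1·4 = 1
t_30 = 4·1 + 4·0 + 4·4 + 1·3 + 1·4 = 2
t_31 = 4·2 + 4·1 + 4·0 + 1·4 + 1·3 = 4
t_32 = 4·4 + 4·2 + 4·1 + 1·0 + 1·4 = 2
t_33 = 4·2 + 4·4 + 4·2 + 1·1 + 1·0 = 3
t_34 = 4·3 + 4·2 + 4·4 + 1·2 + 1·1 = 4
t_35 = 4·4 + 4·3 + 4·2 + 1·4 + 1·2 = 2
t_36 = 4·2 + 4·4 + 4·3 + 1·2 + 1·4 = 2
t_37 = 4·2 + 4·2 + 4·4 + 1·3 + 1·2 = 2
t_38 = 4·2 + 4·2 + 4·2 + 1·4 + 1·3 = 1
t_39 = 4·1 + 4·2 + 4·2 + 1·2 + 1·4 = 1
t_40 = 4·1 + 4·1 + 4·2 + 1·2 + 1·2 = 0
t_41 = 4·0 + 4·1 + 4·1 + 1·2 + 1·2 = 2
t_42 = 4·2 + 4·0 + 4·1 + 1·1 + 1·2 = 0
t_43 = 4·0 + 4·2 + 4·0 + 1·1 + 1·1 = 0
t_44 = 4·0 + 4·0 + 4·2 + 1·0 + 1·1 = 4
(t_40, t_41, t_42, t_43, t_44) = (0, 2, 0, 0, 4) = (t_0, t_1, t_2, t_3, t_4), so the sequence has period 40.
248 ≡ 8 (mod 40), hence t_248 = t_8 = 3.

3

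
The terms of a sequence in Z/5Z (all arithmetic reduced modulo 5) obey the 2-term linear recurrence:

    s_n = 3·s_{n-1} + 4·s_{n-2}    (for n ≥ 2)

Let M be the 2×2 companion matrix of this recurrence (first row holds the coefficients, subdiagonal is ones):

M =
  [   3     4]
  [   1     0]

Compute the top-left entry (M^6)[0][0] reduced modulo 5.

2

(M^6)[0][0] is the top entry after applying M 6 times to the unit state (1, 0). Equivalently it is h_{7} for the auxiliary sequence (h_n) obeying the same recurrence with h_1 = 1 and h_i = 0 for 0 ≤ i < 1:
h_2 = 3·1 + 4·0 = 3
h_3 = 3·3 + 4·1 = 3
h_4 = 3·3 + 4·3 = 1
h_5 = 3·1 + 4·3 = 0
h_6 = 3·0 + 4·1 = 4
h_7 = 3·4 + 4·0 = 2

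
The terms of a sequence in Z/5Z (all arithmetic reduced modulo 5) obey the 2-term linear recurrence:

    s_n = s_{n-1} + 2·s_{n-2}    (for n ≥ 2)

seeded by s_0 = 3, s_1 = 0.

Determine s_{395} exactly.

s_2 = 1·0 + 2·3 = 1
s_3 = 1·1 + 2·0 = 1
s_4 = 1·1 + 2·1 = 3
s_5 = 1·3 + 2·1 = 0
(s_4, s_5) = (3, 0) = (s_0, s_1), so the sequence has period 4.
395 ≡ 3 (mod 4), hence s_395 = s_3 = 1.

1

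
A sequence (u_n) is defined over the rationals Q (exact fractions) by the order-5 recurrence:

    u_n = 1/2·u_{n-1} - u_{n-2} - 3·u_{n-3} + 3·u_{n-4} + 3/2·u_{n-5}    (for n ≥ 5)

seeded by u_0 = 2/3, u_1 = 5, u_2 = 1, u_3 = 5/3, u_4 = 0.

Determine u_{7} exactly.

3/4

u_5 = 1/2·0 + -1·5/3 + -3·1 + 3·5 + 3/2·2/3 = 34/3
u_6 = 1/2·34/3 + -1·0 + -3·5/3 + 3·1 + 3/2·5 = 67/6
u_7 = 1/2·67/6 + -1·34/3 + -3·0 + 3·5/3 + 3/2·1 = 3/4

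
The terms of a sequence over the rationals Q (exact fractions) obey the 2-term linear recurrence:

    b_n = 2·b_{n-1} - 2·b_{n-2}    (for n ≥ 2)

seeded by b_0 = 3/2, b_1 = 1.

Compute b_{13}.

b_2 = 2·1 + -2·3/2 = -1
b_3 = 2·-1 + -2·1 = -4
b_4 = 2·-4 + -2·-1 = -6
b_5 = 2·-6 + -2·-4 = -4
b_6 = 2·-4 + -2·-6 = 4
b_7 = 2·4 + -2·-4 = 16
b_8 = 2·16 + -2·4 = 24
b_9 = 2·24 + -2·16 = 16
b_10 = 2·16 + -2·24 = -16
b_11 = 2·-16 + -2·16 = -64
b_12 = 2·-64 + -2·-16 = -96
b_13 = 2·-96 + -2·-64 = -64

-64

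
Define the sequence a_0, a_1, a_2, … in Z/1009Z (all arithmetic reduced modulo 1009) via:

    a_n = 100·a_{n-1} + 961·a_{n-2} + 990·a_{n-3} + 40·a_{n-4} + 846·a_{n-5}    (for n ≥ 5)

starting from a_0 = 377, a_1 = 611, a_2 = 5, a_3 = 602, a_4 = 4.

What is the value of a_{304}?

a_5 = 100·4 + 961·602 + 990·5 + 40·611 + 846·377 = 992
a_6 = 100·992 + 961·4 + 990·602 + 40·5 + 846·611 = 285
a_7 = 100·285 + 961·992 + 990·4 + 40·602 + 846·5 = 37
a_8 = 100·37 + 961·285 + 990·992 + 40·4 + 846·602 = 340
a_9 = 100·340 + 961·37 + 990·285 + 40·992 + 846·4 = 252
a_10 = 100·252 + 961·340 + 990·37 + 40·285 + 846·992 = 150
Continuing the recurrence:
  a_11 = 910;  a_12 = 816;  a_13 = 829;  a_14 = 447;  a_15 = 345;  a_16 = 665
  a_17 = 121;  a_18 = 665;  a_19 = 95;  a_20 = 132;  a_21 = 413;  a_22 = 685
  a_23 = 95;  a_24 = 946;  a_25 = 390;  a_26 = 300;  a_27 = 477;  a_28 = 822
  a_29 = 771;  a_30 = 218;  a_31 = 903;  a_32 = 136;  a_33 = 192;  a_34 = 651
  a_35 = 409;  a_36 = 470;  a_37 = 511;  a_38 = 378;  a_39 = 354;  a_40 = 40
  a_41 = 340;  a_42 = 568;  a_43 = 338;  a_44 = 478;  a_45 = 621;  a_46 = 34
  a_47 = 472;  a_48 = 822;  a_49 = 779;  a_50 = 243;  a_51 = 772;  a_52 = 625
  a_53 = 739;  a_54 = 767;  a_55 = 444;  a_56 = 670;  a_57 = 169;  a_58 = 544
  a_59 = 963;  a_60 = 216;  a_61 = 823;  a_62 = 425;  a_63 = 199;  a_64 = 1
  a_65 = 365;  a_66 = 278;  a_67 = 405;  a_68 = 941;  a_69 = 68;  a_70 = 408
  a_71 = 633;  a_72 = 932;  a_73 = 256;  a_74 = 307;  a_75 = 889;  a_76 = 374
  a_77 = 587;  a_78 = 463;  a_79 = 573;  a_80 = 930;  a_81 = 46;  a_82 = 55
  a_83 = 676;  a_84 = 824;  a_85 = 57;  a_86 = 474;  a_87 = 669;  a_88 = 143
  a_89 = 572;  a_90 = 880;  a_91 = 262;  a_92 = 935;  a_93 = 208;  a_94 = 689
  a_95 = 10;  a_96 = 39;  a_97 = 621;  a_98 = 217;  a_99 = 324;  a_100 = 25
  a_101 = 299;  a_102 = 631;  a_103 = 637;  a_104 = 135;  a_105 = 9;  a_106 = 189
  a_107 = 79;  a_108 = 117;  a_109 = 834;  a_110 = 647;  a_111 = 852;  a_112 = 840
  a_113 = 704;  a_114 = 694;  a_115 = 735;  a_116 = 238;  a_117 = 771;  a_118 = 34
  a_119 = 237;  a_120 = 52;  a_121 = 359;  a_122 = 443;  a_123 = 757;  a_124 = 974
  a_125 = 9;  a_126 = 877;  a_127 = 599;  a_128 = 805;  a_129 = 790;  a_130 = 34
  a_131 = 706;  a_132 = 629;  a_133 = 390;  a_134 = 163;  a_135 = 255;  a_136 = 59
  a_137 = 500;  a_138 = 408;  a_139 = 319;  a_140 = 944;  a_141 = 999;  a_142 = 500
  a_143 = 998;  a_144 = 204;  a_145 = 434;  a_146 = 961;  a_147 = 551;  a_148 = 589
  a_149 = 319;  a_150 = 208;  a_151 = 954;  a_152 = 994;  a_153 = 715;  a_154 = 327
  a_155 = 903;  a_156 = 772;  a_157 = 166;  a_158 = 182;  a_159 = 581;  a_160 = 531
  a_161 = 431;  a_162 = 921;  a_163 = 411;  a_164 = 1005;  a_165 = 14;  a_166 = 730
  a_167 = 270;  a_168 = 216;  a_169 = 18;  a_170 = 103;  a_171 = 60;  a_172 = 659
  a_173 = 341;  a_174 = 496;  a_175 = 268;  a_176 = 985;  a_177 = 597;  a_178 = 846
  a_179 = 398;  a_180 = 718;  a_181 = 847;  a_182 = 392;  a_183 = 148;  a_184 = 241
  a_185 = 51;  a_186 = 518;  a_187 = 923;  a_188 = 524;  a_189 = 362;  a_190 = 873
  a_191 = 346;  a_192 = 616;  a_193 = 860;  a_194 = 547;  a_195 = 391;  a_196 = 61
  a_197 = 732;  a_198 = 38;  a_199 = 938;  a_200 = 631;  a_201 = 367;  a_202 = 955
  a_203 = 357;  a_204 = 529;  a_205 = 76;  a_206 = 218;  a_207 = 913;  a_208 = 992
  a_209 = 335;  a_210 = 184;  a_211 = 602;  a_212 = 440;  a_213 = 536;  a_214 = 31
  a_215 = 433;  a_216 = 543;  a_217 = 809;  a_218 = 841;  a_219 = 804;  a_220 = 18
  a_221 = 52;  a_222 = 814;  a_223 = 882;  a_224 = 546;  a_225 = 989;  a_226 = 307
  a_227 = 568;  a_228 = 229;  a_229 = 905;  a_230 = 509;  a_231 = 4;  a_232 = 465
  a_233 = 195;  a_234 = 110;  a_235 = 808;  a_236 = 971;  a_237 = 339;  a_238 = 50
  a_239 = 813;  a_240 = 784;  a_241 = 667;  a_242 = 724;  a_243 = 417;  a_244 = 70
  a_245 = 259;  a_246 = 441;  a_247 = 645;  a_248 = 483;  a_249 = 848;  a_250 = 568
  a_251 = 187;  a_252 = 499;  a_253 = 458;  a_254 = 664;  a_255 = 281;  a_256 = 212
  a_257 = 691;  a_258 = 446;  a_259 = 213;  a_260 = 899;  a_261 = 719;  a_262 = 538
  a_263 = 587;  a_264 = 276;  a_265 = 577;  a_266 = 180;  a_267 = 557;  a_268 = 897
  a_269 = 303;  a_270 = 800;  a_271 = 993;  a_272 = 232;  a_273 = 802;  a_274 = 520
  a_275 = 145;  a_276 = 316;  a_277 = 952;  a_278 = 648;  a_279 = 734;  a_280 = 96
  a_281 = 87;  a_282 = 132;  a_283 = 557;  a_284 = 521;  a_285 = 598;  a_286 = 173
  a_287 = 650;  a_288 = 608;  a_289 = 625;  a_290 = 33;  a_291 = 918;  a_292 = 747
  a_293 = 301;  a_294 = 354;  a_295 = 767;  a_296 = 829;  a_297 = 267;  a_298 = 999
  a_299 = 924;  a_300 = 991;  a_301 = 112;  a_302 = 28
a_303 = 100·28 + 961·112 + 990·991 + 40·924 + 846·999 = 32
a_304 = 100·32 + 961·28 + 990·112 + 40·991 + 846·924 = 755

755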